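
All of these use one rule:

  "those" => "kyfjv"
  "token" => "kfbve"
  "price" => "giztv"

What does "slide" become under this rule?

Compare letters: t→k is +17, h→y is +17, o→f is +17 — a constant shift. Every letter moves 17 places later in the alphabet, wrapping around z→a.
For slide: s+17=j, l+17=c, i+17=z, d+17=u, e+17=v.

jczuv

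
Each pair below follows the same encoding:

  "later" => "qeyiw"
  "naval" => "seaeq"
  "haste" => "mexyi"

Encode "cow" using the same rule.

hsb

The shift depends on letter class: consonant l→q is +5, but vowel a→e is +4. The rule splits by letter class: vowels +4, consonants +5.
Applying it to cow: c(cons)+5=h, o(vowel)+4=s, w(cons)+5=b.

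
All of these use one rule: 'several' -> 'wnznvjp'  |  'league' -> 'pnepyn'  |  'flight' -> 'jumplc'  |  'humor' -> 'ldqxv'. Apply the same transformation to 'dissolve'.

hrwbsuzn

Shifts by position in several: pos 0: s→w (+4), pos 1: e→n (+9), pos 2: v→z (+4), pos 3: e→n (+9) — repeating every 2. It's a Vigenère-style cipher with numeric key [4,9]: position i shifts by key[i mod 2].
For dissolve: d+4=h, i+9=r, s+4=w, s+9=b, o+4=s, l+9=u, v+4=z, e+9=n.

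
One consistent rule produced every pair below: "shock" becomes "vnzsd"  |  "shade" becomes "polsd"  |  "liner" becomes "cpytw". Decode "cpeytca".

printer

The output letters match the input read backwards, each shifted +11: shock reversed is kcohs. Read the word backwards and shift each letter +11.
Undoing it on cpeytca: shift back: c−11=r, p−11=e, e−11=t, y−11=n, t−11=i, c−11=r, a−11=p → retnirp; then reverse → printer.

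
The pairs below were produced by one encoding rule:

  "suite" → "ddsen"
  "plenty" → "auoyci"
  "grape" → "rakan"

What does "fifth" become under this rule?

Shifts by position in suite: pos 0: s→d (+11), pos 1: u→d (+9), pos 2: i→s (+10), pos 3: t→e (+11), pos 4: e→n (+9) — repeating every 3. It's a Vigenère-style cipher with numeric key [11,9,10]: position i shifts by key[i mod 3].
On fifth: f+11=q, i+9=r, f+10=p, t+11=e, h+9=q.

qrpeq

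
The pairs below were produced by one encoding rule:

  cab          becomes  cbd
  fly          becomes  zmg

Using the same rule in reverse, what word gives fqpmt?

Two steps: reverse the string, then apply a Caesar shift of +1.
Undoing it on fqpmt: shift back: f−1=e, q−1=p, p−1=o, m−1=l, t−1=s → epols; then reverse → slope.

slope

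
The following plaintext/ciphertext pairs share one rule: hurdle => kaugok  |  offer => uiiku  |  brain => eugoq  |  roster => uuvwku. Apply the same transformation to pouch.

The shift depends on letter class: consonant h→k is +3, but vowel u→a is +6. Two shifts are in play — +6 for a/e/i/o/u, +3 for every other letter.
On pouch: p(cons)+3=s, o(vowel)+6=u, u(vowel)+6=a, c(cons)+3=f, h(cons)+3=k.

suafk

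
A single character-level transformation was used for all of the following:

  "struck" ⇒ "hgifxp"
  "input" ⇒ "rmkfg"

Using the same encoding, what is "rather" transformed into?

Each letter is replaced by its mirror in the alphabet: a↔z, b↔y, c↔x, and so on (the Atbash cipher).
Applying it to rather: r↔i, a↔z, t↔g, h↔s, e↔v, r↔i.

izgsvi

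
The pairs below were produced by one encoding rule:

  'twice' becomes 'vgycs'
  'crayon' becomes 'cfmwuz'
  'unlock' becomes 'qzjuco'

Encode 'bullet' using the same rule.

t(19)→v(21) and w(22)→g(6) fit y≡21x+12 (mod 26); the inverse of 21 mod 26 is 5. Treating letters as 0–25, the rule is x ↦ 21x + 12 (mod 26).
On bullet: b(1)→21·1+12≡7=h; u(20)→21·20+12≡16=q; l(11)→21·11+12≡9=j; l(11)→21·11+12≡9=j; e(4)→21·4+12≡18=s; t(19)→21·19+12≡21=v (all mod 26).

hqjjsv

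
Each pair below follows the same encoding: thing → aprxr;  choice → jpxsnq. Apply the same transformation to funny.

In thing: t→a is +7, h→p is +8, i→r is +9, n→x is +10 — the shift increases by 1 each position. The shift increases by 1 at each position, starting from +7: 7, 8, 9, ….
Applying it to funny: f+7=m, u+8=c, n+9=w, n+10=x, y+11=j.

mcwxj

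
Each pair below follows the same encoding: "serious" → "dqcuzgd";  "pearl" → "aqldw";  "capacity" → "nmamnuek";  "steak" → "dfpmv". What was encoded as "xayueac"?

monitor

Shifts by position in serious: pos 0: s→d (+11), pos 1: e→q (+12), pos 2: r→c (+11), pos 3: i→u (+12) — repeating every 2. It's a Vigenère-style cipher with numeric key [11,12]: position i shifts by key[i mod 2].
Undoing it on xayueac: x−11=m, a−12=o, y−11=n, u−12=i, e−11=t, a−12=o, c−11=r.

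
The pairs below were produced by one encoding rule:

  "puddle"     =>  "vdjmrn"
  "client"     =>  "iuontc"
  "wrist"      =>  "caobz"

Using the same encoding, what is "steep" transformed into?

ycknv

Shifts by position in puddle: pos 0: p→v (+6), pos 1: u→d (+9), pos 2: d→j (+6), pos 3: d→m (+9) — repeating every 2. The shifts repeat in a cycle of length 2: positions 0,1,… shift by +6, +9, then the pattern repeats.
Applying it to steep: s+6=y, t+9=c, e+6=k, e+9=n, p+6=v.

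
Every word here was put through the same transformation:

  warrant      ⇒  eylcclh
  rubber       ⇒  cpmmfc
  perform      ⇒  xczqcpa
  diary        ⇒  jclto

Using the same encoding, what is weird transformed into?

octph

Read the word backwards and shift each letter +11.
Applying it to weird: reverse → driew; then shift: d+11=o, r+11=c, i+11=t, e+11=p, w+11=h.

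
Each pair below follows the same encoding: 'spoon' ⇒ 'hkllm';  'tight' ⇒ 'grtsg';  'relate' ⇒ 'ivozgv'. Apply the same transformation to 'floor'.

Each pair mirrors across the alphabet (s↔h, p↔k, o↔l): positions sum to 25. This is the alphabet-reversal cipher (Atbash): a becomes z, b becomes y, etc.
For floor: f↔u, l↔o, o↔l, o↔l, r↔i.

uolli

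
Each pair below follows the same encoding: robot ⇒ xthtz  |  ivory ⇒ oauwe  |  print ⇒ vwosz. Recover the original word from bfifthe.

vacancy

Shifts by position in robot: pos 0: r→x (+6), pos 1: o→t (+5), pos 2: b→h (+6), pos 3: o→t (+5) — repeating every 2. A repeating key of period 2 is used — shifts +6, +5 over and over.
Undoing it on bfifthe: b−6=v, f−5=a, i−6=c, f−5=a, t−6=n, h−5=c, e−6=y.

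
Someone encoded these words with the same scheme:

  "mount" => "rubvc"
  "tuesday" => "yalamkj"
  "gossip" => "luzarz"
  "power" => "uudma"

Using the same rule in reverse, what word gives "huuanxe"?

consent

Each letter shifts forward by (position + 5), i.e. 5, 6, 7, … — the shift grows by one for each successive letter.
Decoding huuanxe: h−5=c, u−6=o, u−7=n, a−8=s, n−9=e, x−10=n, e−11=t.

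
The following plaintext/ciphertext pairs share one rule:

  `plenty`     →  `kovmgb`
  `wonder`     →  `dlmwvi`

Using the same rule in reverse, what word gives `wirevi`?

driver

This is the alphabet-reversal cipher (Atbash): a becomes z, b becomes y, etc.
Decoding wirevi: w↔d, i↔r, r↔i, e↔v, v↔e, i↔r.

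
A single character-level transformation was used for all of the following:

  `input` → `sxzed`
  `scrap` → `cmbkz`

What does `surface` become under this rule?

cebpkmo

Every letter moves 10 places later in the alphabet, wrapping around z→a.
Applying it to surface: s+10=c, u+10=e, r+10=b, f+10=p, a+10=k, c+10=m, e+10=o.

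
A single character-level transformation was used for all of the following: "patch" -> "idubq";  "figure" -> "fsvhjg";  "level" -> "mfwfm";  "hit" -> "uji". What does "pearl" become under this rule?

msbfq

The output letters match the input read backwards, each shifted +1: patch reversed is hctap. Two steps: reverse the string, then apply a Caesar shift of +1.
On pearl: reverse → lraep; then shift: l+1=m, r+1=s, a+1=b, e+1=f, p+1=q.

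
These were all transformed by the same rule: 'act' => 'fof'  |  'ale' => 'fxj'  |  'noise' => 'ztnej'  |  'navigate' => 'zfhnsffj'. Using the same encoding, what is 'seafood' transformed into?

The shift depends on letter class: consonant c→o is +12, but vowel a→f is +5. Two shifts are in play — +5 for a/e/i/o/u, +12 for every other letter.
On seafood: s(cons)+12=e, e(vowel)+5=j, a(vowel)+5=f, f(cons)+12=r, o(vowel)+5=t, o(vowel)+5=t, d(cons)+12=p.

ejfrttp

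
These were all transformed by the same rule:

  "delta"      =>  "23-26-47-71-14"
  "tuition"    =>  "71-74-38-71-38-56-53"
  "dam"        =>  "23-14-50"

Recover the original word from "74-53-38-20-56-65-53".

unicorn

d(#4)→23 and e(#5)→26: differences scale by 3, so n = 3·pos + 11. With a=1..z=26, the number is 3·pos + 11.
Decoding 74-53-38-20-56-65-53: 74→(74−11)÷3=21=u, 53→(53−11)÷3=14=n, 38→(38−11)÷3=9=i, 20→(20−11)÷3=3=c, 56→(56−11)÷3=15=o, 65→(65−11)÷3=18=r, 53→(53−11)÷3=14=n.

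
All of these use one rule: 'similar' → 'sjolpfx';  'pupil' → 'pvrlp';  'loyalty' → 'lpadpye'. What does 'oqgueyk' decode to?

In similar: s→s is +0, i→j is +1, m→o is +2, i→l is +3 — the shift increases by 1 each position. Each letter shifts forward by its position index (0, 1, 2, …) — the shift grows by one for each successive letter.
Decoding oqgueyk: o−0=o, q−1=p, g−2=e, u−3=r, e−4=a, y−5=t, k−6=e.

operate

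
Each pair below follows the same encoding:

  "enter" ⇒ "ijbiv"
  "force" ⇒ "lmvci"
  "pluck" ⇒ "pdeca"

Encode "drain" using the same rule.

This is an affine cipher: with a=0,…,z=25, each position x becomes (3x+22) mod 26.
On drain: d(3)→3·3+22≡5=f; r(17)→3·17+22≡21=v; a(0)→3·0+22≡22=w; i(8)→3·8+22≡20=u; n(13)→3·13+22≡9=j (all mod 26).

fvwuj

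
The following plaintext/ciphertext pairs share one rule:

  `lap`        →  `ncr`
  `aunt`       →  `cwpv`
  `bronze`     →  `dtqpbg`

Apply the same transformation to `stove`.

Compare letters: l→n is +2, a→c is +2, p→r is +2 — a constant shift. It's a constant shift of +2 (ROT2).
On stove: s+2=u, t+2=v, o+2=q, v+2=x, e+2=g.

uvqxg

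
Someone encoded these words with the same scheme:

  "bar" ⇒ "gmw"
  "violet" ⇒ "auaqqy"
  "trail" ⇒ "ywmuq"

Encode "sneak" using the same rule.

The shift depends on letter class: consonant b→g is +5, but vowel a→m is +12. The rule splits by letter class: vowels +12, consonants +5.
For sneak: s(cons)+5=x, n(cons)+5=s, e(vowel)+12=q, a(vowel)+12=m, k(cons)+5=p.

xsqmp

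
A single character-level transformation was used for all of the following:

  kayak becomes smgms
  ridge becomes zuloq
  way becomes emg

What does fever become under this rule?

The shift depends on letter class: consonant k→s is +8, but vowel a→m is +12. Vowels shift forward by 12 and consonants shift forward by 8.
Applying it to fever: f(cons)+8=n, e(vowel)+12=q, v(cons)+8=d, e(vowel)+12=q, r(cons)+8=z.

nqdqz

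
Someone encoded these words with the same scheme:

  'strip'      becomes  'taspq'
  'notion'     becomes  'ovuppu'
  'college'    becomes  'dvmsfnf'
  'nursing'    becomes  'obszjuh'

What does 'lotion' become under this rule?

mvuppu

Shifts by position in strip: pos 0: s→t (+1), pos 1: t→a (+7), pos 2: r→s (+1), pos 3: i→p (+7) — repeating every 2. It's a Vigenère-style cipher with numeric key [1,7]: position i shifts by key[i mod 2].
On lotion: l+1=m, o+7=v, t+1=u, i+7=p, o+1=p, n+7=u.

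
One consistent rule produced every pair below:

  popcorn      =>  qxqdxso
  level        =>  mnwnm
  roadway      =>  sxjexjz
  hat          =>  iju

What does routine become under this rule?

The shift depends on letter class: consonant p→q is +1, but vowel o→x is +9. The rule splits by letter class: vowels +9, consonants +1.
Applying it to routine: r(cons)+1=s, o(vowel)+9=x, u(vowel)+9=d, t(cons)+1=u, i(vowel)+9=r, n(cons)+1=o, e(vowel)+9=n.

sxduron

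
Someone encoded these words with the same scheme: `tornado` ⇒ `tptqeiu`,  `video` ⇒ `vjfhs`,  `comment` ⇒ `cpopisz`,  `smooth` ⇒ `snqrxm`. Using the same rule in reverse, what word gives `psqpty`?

prompt

In tornado: t→t is +0, o→p is +1, r→t is +2, n→q is +3 — the shift increases by 1 each position. Each letter shifts forward by its position index (0, 1, 2, …) — the shift grows by one for each successive letter.
Undoing it on psqpty: p−0=p, s−1=r, q−2=o, p−3=m, t−4=p, y−5=t.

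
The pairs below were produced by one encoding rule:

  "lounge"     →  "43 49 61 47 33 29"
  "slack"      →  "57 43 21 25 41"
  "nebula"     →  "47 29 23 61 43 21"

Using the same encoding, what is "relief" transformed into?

55 29 43 37 29 31

l(#12)→43 and o(#15)→49: differences scale by 2, so n = 2·pos + 19. Each letter becomes 2×(its alphabet position, a=1..z=26) + 19.
For relief: r=18→55, e=5→29, l=12→43, i=9→37, e=5→29, f=6→31.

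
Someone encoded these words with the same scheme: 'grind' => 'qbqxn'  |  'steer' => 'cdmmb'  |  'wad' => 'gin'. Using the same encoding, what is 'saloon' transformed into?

The shift depends on letter class: consonant g→q is +10, but vowel i→q is +8. The rule splits by letter class: vowels +8, consonants +10.
Applying it to saloon: s(cons)+10=c, a(vowel)+8=i, l(cons)+10=v, o(vowel)+8=w, o(vowel)+8=w, n(cons)+10=x.

civwwx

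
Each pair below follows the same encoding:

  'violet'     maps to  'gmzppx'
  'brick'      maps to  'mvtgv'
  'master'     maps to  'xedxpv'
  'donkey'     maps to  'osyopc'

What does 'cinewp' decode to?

recall

Shifts by position in violet: pos 0: v→g (+11), pos 1: i→m (+4), pos 2: o→z (+11), pos 3: l→p (+4) — repeating every 2. A repeating key of period 2 is used — shifts +11, +4 over and over.
Undoing it on cinewp: c−11=r, i−4=e, n−11=c, e−4=a, w−11=l, p−4=l.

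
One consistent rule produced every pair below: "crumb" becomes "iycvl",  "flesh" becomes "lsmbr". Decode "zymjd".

treat

In crumb: c→i is +6, r→y is +7, u→c is +8, m→v is +9 — the shift increases by 1 each position. Letter i (0-indexed) is shifted by i+6, so successive shifts are 6, 7, 8, ….
Undoing it on zymjd: z−6=t, y−7=r, m−8=e, j−9=a, d−10=t.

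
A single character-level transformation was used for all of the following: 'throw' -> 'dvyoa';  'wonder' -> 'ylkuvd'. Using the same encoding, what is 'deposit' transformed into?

The output letters match the input read backwards, each shifted +7: throw reversed is worht. The word is reversed, then every letter is shifted forward by 7.
On deposit: reverse → tisoped; then shift: t+7=a, i+7=p, s+7=z, o+7=v, p+7=w, e+7=l, d+7=k.

apzvwlk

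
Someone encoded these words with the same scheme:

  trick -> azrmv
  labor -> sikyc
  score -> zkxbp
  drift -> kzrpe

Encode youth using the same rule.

fwdds

Letter i (0-indexed) is shifted by i+7, so successive shifts are 7, 8, 9, ….
Applying it to youth: y+7=f, o+8=w, u+9=d, t+10=d, h+11=s.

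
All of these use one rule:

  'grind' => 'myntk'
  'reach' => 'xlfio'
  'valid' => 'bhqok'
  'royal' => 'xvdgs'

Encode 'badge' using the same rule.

Shifts by position in grind: pos 0: g→m (+6), pos 1: r→y (+7), pos 2: i→n (+5), pos 3: n→t (+6), pos 4: d→k (+7) — repeating every 3. It's a Vigenère-style cipher with numeric key [6,7,5]: position i shifts by key[i mod 3].
Applying it to badge: b+6=h, a+7=h, d+5=i, g+6=m, e+7=l.

hhiml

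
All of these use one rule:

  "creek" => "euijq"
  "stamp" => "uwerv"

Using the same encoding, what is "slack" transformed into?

uoehq

In creek: c→e is +2, r→u is +3, e→i is +4, e→j is +5 — the shift increases by 1 each position. Letter i (0-indexed) is shifted by i+2, so successive shifts are 2, 3, 4, ….
Applying it to slack: s+2=u, l+3=o, a+4=e, c+5=h, k+6=q.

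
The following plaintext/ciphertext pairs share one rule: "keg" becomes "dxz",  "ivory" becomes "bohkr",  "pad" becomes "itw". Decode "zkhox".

Compare letters: k→d is +19, e→x is +19, g→z is +19 — a constant shift. Every letter moves 19 places later in the alphabet, wrapping around z→a.
Undoing it on zkhox: z−19=g, k−19=r, h−19=o, o−19=v, x−19=e.

grove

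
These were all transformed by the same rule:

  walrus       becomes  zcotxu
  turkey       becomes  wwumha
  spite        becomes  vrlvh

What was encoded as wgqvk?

tenth

It's a Vigenère-style cipher with numeric key [3,2]: position i shifts by key[i mod 2].
Undoing it on wgqvk: w−3=t, g−2=e, q−3=n, v−2=t, k−3=h.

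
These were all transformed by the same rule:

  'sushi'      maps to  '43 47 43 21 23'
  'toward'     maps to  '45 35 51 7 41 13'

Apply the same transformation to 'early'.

s(#19)→43 and u(#21)→47: differences scale by 2, so n = 2·pos + 5. Each letter becomes 2×(its alphabet position, a=1..z=26) + 5.
On early: e=5→15, a=1→7, r=18→41, l=12→29, y=25→55.

15 7 41 29 55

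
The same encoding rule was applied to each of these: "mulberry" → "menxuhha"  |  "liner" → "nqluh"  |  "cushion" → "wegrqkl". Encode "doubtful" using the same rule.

vkexften

Each letter's alphabet position (a=0..z=25) is mapped through 25·x+24 mod 26 — an affine cipher.
For doubtful: d(3)→25·3+24≡21=v; o(14)→25·14+24≡10=k; u(20)→25·20+24≡4=e; b(1)→25·1+24≡23=x; t(19)→25·19+24≡5=f; f(5)→25·5+24≡19=t; u(20)→25·20+24≡4=e; l(11)→25·11+24≡13=n (all mod 26).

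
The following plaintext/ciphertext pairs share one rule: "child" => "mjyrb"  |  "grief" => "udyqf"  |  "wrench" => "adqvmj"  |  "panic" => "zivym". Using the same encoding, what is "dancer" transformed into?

c(2)→m(12) and h(7)→j(9) fit y≡15x+8 (mod 26); the inverse of 15 mod 26 is 7. Treating letters as 0–25, the rule is x ↦ 15x + 8 (mod 26).
Applying it to dancer: d(3)→15·3+8≡1=b; a(0)→15·0+8≡8=i; n(13)→15·13+8≡21=v; c(2)→15·2+8≡12=m; e(4)→15·4+8≡16=q; r(17)→15·17+8≡3=d (all mod 26).

bivmqd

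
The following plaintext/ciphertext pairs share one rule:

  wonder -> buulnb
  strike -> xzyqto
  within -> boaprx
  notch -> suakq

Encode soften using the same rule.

Letter i (0-indexed) is shifted by i+5, so successive shifts are 5, 6, 7, ….
For soften: s+5=x, o+6=u, f+7=m, t+8=b, e+9=n, n+10=x.

xumbnx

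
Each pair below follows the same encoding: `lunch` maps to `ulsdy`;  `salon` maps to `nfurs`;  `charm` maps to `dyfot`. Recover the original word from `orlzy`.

l(11)→u(20) and u(20)→l(11) fit y≡25x+5 (mod 26); the inverse of 25 mod 26 is 25. This is an affine cipher: with a=0,…,z=25, each position x becomes (25x+5) mod 26.
Reversing it on orlzy: o(14)→25·(14−5)≡17=r; r(17)→25·(17−5)≡14=o; l(11)→25·(11−5)≡20=u; z(25)→25·(25−5)≡6=g; y(24)→25·(24−5)≡7=h (all mod 26).

rough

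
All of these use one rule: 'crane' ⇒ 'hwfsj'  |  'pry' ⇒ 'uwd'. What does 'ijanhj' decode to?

Compare letters: c→h is +5, r→w is +5, a→f is +5 — a constant shift. This is a Caesar cipher with shift 5.
Reversing it on ijanhj: i−5=d, j−5=e, a−5=v, n−5=i, h−5=c, j−5=e.

device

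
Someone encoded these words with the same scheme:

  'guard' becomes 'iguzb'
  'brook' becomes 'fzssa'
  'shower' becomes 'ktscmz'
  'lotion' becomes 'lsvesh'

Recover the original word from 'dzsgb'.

proud

g(6)→i(8) and u(20)→g(6) fit y≡11x+20 (mod 26); the inverse of 11 mod 26 is 19. This is an affine cipher: with a=0,…,z=25, each position x becomes (11x+20) mod 26.
Undoing it on dzsgb: d(3)→19·(3−20)≡15=p; z(25)→19·(25−20)≡17=r; s(18)→19·(18−20)≡14=o; g(6)→19·(6−20)≡20=u; b(1)→19·(1−20)≡3=d (all mod 26).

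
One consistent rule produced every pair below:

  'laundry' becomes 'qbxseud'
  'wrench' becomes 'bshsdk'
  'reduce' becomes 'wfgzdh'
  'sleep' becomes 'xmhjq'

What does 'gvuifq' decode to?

burden

Shifts by position in laundry: pos 0: l→q (+5), pos 1: a→b (+1), pos 2: u→x (+3), pos 3: n→s (+5), pos 4: d→e (+1), pos 5: r→u (+3) — repeating every 3. A repeating key of period 3 is used — shifts +5, +1, +3 over and over.
Reversing it on gvuifq: g−5=b, v−1=u, u−3=r, i−5=d, f−1=e, q−3=n.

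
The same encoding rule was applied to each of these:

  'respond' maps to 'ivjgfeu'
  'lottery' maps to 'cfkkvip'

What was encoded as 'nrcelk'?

Compare letters: r→i is +17, e→v is +17, s→j is +17 — a constant shift. It's a constant shift of +17 (ROT17).
Decoding nrcelk: n−17=w, r−17=a, c−17=l, e−17=n, l−17=u, k−17=t.

walnut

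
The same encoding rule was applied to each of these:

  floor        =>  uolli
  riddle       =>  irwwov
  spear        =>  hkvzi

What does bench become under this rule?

Each pair mirrors across the alphabet (f↔u, l↔o, o↔l): positions sum to 25. Letters are reflected about the middle of the alphabet (position → 25−position): Atbash.
For bench: b↔y, e↔v, n↔m, c↔x, h↔s.

yvmxs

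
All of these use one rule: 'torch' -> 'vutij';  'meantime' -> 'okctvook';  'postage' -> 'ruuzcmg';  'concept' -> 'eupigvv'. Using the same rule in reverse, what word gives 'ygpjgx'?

wander

Shifts by position in torch: pos 0: t→v (+2), pos 1: o→u (+6), pos 2: r→t (+2), pos 3: c→i (+6) — repeating every 2. A repeating key of period 2 is used — shifts +2, +6 over and over.
Reversing it on ygpjgx: y−2=w, g−6=a, p−2=n, j−6=d, g−2=e, x−6=r.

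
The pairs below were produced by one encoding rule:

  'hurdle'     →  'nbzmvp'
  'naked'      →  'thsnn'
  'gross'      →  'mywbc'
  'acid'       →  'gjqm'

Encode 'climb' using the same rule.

Each letter shifts forward by (position + 6), i.e. 6, 7, 8, … — the shift grows by one for each successive letter.
Applying it to climb: c+6=i, l+7=s, i+8=q, m+9=v, b+10=l.

isqvl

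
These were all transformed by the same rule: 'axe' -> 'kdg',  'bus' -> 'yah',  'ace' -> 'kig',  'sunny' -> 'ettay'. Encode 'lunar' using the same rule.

xgtar

The output letters match the input read backwards, each shifted +6: axe reversed is exa. Two steps: reverse the string, then apply a Caesar shift of +6.
For lunar: reverse → ranul; then shift: r+6=x, a+6=g, n+6=t, u+6=a, l+6=r.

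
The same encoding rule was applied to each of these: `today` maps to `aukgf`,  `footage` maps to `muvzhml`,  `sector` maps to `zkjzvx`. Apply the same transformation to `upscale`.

Shifts by position in today: pos 0: t→a (+7), pos 1: o→u (+6), pos 2: d→k (+7), pos 3: a→g (+6) — repeating every 2. A repeating key of period 2 is used — shifts +7, +6 over and over.
Applying it to upscale: u+7=b, p+6=v, s+7=z, c+6=i, a+7=h, l+6=r, e+7=l.

bvzihrl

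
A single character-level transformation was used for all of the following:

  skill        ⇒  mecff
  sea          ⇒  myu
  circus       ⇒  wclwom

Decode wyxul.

cedar

Compare letters: s→m is +20, k→e is +20, i→c is +20 — a constant shift. This is a Caesar cipher with shift 20.
Reversing it on wyxul: w−20=c, y−20=e, x−20=d, u−20=a, l−20=r.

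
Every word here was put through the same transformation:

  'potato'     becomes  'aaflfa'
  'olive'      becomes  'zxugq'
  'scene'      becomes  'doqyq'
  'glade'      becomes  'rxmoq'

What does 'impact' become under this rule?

Shifts by position in potato: pos 0: p→a (+11), pos 1: o→a (+12), pos 2: t→f (+12), pos 3: a→l (+11), pos 4: t→f (+12), pos 5: o→a (+12) — repeating every 3. The shifts repeat in a cycle of length 3: positions 0,1,… shift by +11, +12, +12, then the pattern repeats.
On impact: i+11=t, m+12=y, p+12=b, a+11=l, c+12=o, t+12=f.

tyblof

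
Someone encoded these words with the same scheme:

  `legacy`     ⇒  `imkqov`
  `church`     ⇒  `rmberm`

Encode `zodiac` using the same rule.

mksnyj

The output letters match the input read backwards, each shifted +10: legacy reversed is ycagel. Two steps: reverse the string, then apply a Caesar shift of +10.
For zodiac: reverse → caidoz; then shift: c+10=m, a+10=k, i+10=s, d+10=n, o+10=y, z+10=j.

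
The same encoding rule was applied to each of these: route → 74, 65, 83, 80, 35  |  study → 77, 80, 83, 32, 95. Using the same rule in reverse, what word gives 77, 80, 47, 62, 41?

sting

With a=1..z=26, the number is 3·pos + 20.
Undoing it on 77, 80, 47, 62, 41: 77→(77−20)÷3=19=s, 80→(80−20)÷3=20=t, 47→(47−20)÷3=9=i, 62→(62−20)÷3=14=n, 41→(41−20)÷3=7=g.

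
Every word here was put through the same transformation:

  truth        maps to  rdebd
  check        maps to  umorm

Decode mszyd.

The output letters match the input read backwards, each shifted +10: truth reversed is hturt. Read the word backwards and shift each letter +10.
Reversing it on mszyd: shift back: m−10=c, s−10=i, z−10=p, y−10=o, d−10=t → cipot; then reverse → topic.

topic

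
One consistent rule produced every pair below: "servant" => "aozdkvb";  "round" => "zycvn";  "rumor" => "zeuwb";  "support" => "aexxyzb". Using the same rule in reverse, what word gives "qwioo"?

image

Shifts by position in servant: pos 0: s→a (+8), pos 1: e→o (+10), pos 2: r→z (+8), pos 3: v→d (+8), pos 4: a→k (+10), pos 5: n→v (+8) — repeating every 3. A repeating key of period 3 is used — shifts +8, +10, +8 over and over.
Reversing it on qwioo: q−8=i, w−10=m, i−8=a, o−8=g, o−10=e.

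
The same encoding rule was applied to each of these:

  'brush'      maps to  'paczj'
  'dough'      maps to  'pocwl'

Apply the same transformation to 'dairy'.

gzqil

The output letters match the input read backwards, each shifted +8: brush reversed is hsurb. Two steps: reverse the string, then apply a Caesar shift of +8.
For dairy: reverse → yriad; then shift: y+8=g, r+8=z, i+8=q, a+8=i, d+8=l.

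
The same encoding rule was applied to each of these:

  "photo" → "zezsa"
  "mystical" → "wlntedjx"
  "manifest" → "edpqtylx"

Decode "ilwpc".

The word is reversed, then every letter is shifted forward by 11.
Decoding ilwpc: shift back: i−11=x, l−11=a, w−11=l, p−11=e, c−11=r → xaler; then reverse → relax.

relax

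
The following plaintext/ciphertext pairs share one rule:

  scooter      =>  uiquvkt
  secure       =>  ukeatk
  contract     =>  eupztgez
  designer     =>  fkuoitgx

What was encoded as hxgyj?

fresh

It's a Vigenère-style cipher with numeric key [2,6]: position i shifts by key[i mod 2].
Decoding hxgyj: h−2=f, x−6=r, g−2=e, y−6=s, j−2=h.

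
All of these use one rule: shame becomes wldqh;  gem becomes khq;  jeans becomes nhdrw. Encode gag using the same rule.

kdk

Vowels shift forward by 3 and consonants shift forward by 4.
On gag: g(cons)+4=k, a(vowel)+3=d, g(cons)+4=k.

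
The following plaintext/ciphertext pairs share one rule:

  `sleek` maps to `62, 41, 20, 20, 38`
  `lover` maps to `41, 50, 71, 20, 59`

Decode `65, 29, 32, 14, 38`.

s(#19)→62 and l(#12)→41: differences scale by 3, so n = 3·pos + 5. Each letter becomes 3×(its alphabet position, a=1..z=26) + 5.
Reversing it on 65, 29, 32, 14, 38: 65→(65−5)÷3=20=t, 29→(29−5)÷3=8=h, 32→(32−5)÷3=9=i, 14→(14−5)÷3=3=c, 38→(38−5)÷3=11=k.

thick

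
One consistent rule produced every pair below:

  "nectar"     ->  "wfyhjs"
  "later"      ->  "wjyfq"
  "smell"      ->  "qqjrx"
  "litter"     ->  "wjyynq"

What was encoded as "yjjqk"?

Read the word backwards and shift each letter +5.
Undoing it on yjjqk: shift back: y−5=t, j−5=e, j−5=e, q−5=l, k−5=f → teelf; then reverse → fleet.

fleet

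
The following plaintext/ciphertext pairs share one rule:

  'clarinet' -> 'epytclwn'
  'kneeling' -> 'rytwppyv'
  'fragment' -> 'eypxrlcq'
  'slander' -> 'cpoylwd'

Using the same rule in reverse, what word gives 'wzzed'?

The output letters match the input read backwards, each shifted +11: clarinet reversed is teniralc. Two steps: reverse the string, then apply a Caesar shift of +11.
Decoding wzzed: shift back: w−11=l, z−11=o, z−11=o, e−11=t, d−11=s → loots; then reverse → stool.

stool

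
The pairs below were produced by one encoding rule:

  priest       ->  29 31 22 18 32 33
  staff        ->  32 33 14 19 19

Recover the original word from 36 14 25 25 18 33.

wallet

p is letter #16 and maps to 29: an offset of 13. Each letter is replaced by its alphabet position (a=1..z=26) + 13.
Decoding 36 14 25 25 18 33: 36→(36−13)÷1=23=w, 14→(14−13)÷1=1=a, 25→(25−13)÷1=12=l, 25→(25−13)÷1=12=l, 18→(18−13)÷1=5=e, 33→(33−13)÷1=20=t.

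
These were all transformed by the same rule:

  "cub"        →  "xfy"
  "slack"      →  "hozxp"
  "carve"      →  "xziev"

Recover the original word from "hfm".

sun

Each pair mirrors across the alphabet (c↔x, u↔f, b↔y): positions sum to 25. Letters are reflected about the middle of the alphabet (position → 25−position): Atbash.
Undoing it on hfm: h↔s, f↔u, m↔n.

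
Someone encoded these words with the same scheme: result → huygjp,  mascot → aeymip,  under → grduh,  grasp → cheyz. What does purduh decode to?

tender

r(17)→h(7) and e(4)→u(20) fit y≡17x+4 (mod 26); the inverse of 17 mod 26 is 23. Treating letters as 0–25, the rule is x ↦ 17x + 4 (mod 26).
Reversing it on purduh: p(15)→23·(15−4)≡19=t; u(20)→23·(20−4)≡4=e; r(17)→23·(17−4)≡13=n; d(3)→23·(3−4)≡3=d; u(20)→23·(20−4)≡4=e; h(7)→23·(7−4)≡17=r (all mod 26).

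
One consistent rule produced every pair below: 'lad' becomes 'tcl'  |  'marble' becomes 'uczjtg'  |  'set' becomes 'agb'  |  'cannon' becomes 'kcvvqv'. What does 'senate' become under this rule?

agvcbg

The shift depends on letter class: consonant l→t is +8, but vowel a→c is +2. Two shifts are in play — +2 for a/e/i/o/u, +8 for every other letter.
For senate: s(cons)+8=a, e(vowel)+2=g, n(cons)+8=v, a(vowel)+2=c, t(cons)+8=b, e(vowel)+2=g.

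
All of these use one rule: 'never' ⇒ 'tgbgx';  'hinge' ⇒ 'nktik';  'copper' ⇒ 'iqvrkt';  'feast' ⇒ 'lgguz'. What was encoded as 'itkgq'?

It's a Vigenère-style cipher with numeric key [6,2]: position i shifts by key[i mod 2].
Decoding itkgq: i−6=c, t−2=r, k−6=e, g−2=e, q−6=k.

creek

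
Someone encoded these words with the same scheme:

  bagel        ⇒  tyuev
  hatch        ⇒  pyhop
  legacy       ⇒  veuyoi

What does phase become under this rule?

bpyme

Each letter's alphabet position (a=0..z=25) is mapped through 21·x+24 mod 26 — an affine cipher.
On phase: p(15)→21·15+24≡1=b; h(7)→21·7+24≡15=p; a(0)→21·0+24≡24=y; s(18)→21·18+24≡12=m; e(4)→21·4+24≡4=e (all mod 26).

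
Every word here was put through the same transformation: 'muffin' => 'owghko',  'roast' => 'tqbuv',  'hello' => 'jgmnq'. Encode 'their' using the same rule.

vjfkt

Shifts by position in muffin: pos 0: m→o (+2), pos 1: u→w (+2), pos 2: f→g (+1), pos 3: f→h (+2), pos 4: i→k (+2), pos 5: n→o (+1) — repeating every 3. It's a Vigenère-style cipher with numeric key [2,2,1]: position i shifts by key[i mod 3].
For their: t+2=v, h+2=j, e+1=f, i+2=k, r+2=t.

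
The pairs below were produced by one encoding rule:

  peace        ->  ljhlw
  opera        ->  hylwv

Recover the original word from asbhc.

vault

The output letters match the input read backwards, each shifted +7: peace reversed is ecaep. Read the word backwards and shift each letter +7.
Decoding asbhc: shift back: a−7=t, s−7=l, b−7=u, h−7=a, c−7=v → tluav; then reverse → vault.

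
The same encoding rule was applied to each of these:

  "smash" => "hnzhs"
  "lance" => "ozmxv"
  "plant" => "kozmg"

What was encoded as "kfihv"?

purse

Each pair mirrors across the alphabet (s↔h, m↔n, a↔z): positions sum to 25. This is the alphabet-reversal cipher (Atbash): a becomes z, b becomes y, etc.
Undoing it on kfihv: k↔p, f↔u, i↔r, h↔s, v↔e.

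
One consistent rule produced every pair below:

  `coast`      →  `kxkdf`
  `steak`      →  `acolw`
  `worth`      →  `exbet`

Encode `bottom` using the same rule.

Letter i (0-indexed) is shifted by i+8, so successive shifts are 8, 9, 10, ….
Applying it to bottom: b+8=j, o+9=x, t+10=d, t+11=e, o+12=a, m+13=z.

jxdeaz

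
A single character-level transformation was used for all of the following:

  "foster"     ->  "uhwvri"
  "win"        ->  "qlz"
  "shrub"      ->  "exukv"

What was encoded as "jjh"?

The output letters match the input read backwards, each shifted +3: foster reversed is retsof. Two steps: reverse the string, then apply a Caesar shift of +3.
Decoding jjh: shift back: j−3=g, j−3=g, h−3=e → gge; then reverse → egg.

egg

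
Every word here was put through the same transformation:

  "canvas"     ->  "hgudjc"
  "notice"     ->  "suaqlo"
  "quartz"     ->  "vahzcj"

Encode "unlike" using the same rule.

ztsqto

In canvas: c→h is +5, a→g is +6, n→u is +7, v→d is +8 — the shift increases by 1 each position. The shift increases by 1 at each position, starting from +5: 5, 6, 7, ….
Applying it to unlike: u+5=z, n+6=t, l+7=s, i+8=q, k+9=t, e+10=o.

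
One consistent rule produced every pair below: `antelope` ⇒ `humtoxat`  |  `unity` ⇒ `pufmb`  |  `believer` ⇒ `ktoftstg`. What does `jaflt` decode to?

spike

a(0)→h(7) and n(13)→u(20) fit y≡3x+7 (mod 26); the inverse of 3 mod 26 is 9. Each letter's alphabet position (a=0..z=25) is mapped through 3·x+7 mod 26 — an affine cipher.
Reversing it on jaflt: j(9)→9·(9−7)≡18=s; a(0)→9·(0−7)≡15=p; f(5)→9·(5−7)≡8=i; l(11)→9·(11−7)≡10=k; t(19)→9·(19−7)≡4=e (all mod 26).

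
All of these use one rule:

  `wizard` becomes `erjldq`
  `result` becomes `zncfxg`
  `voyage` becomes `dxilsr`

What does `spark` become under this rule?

aykcw

In wizard: w→e is +8, i→r is +9, z→j is +10, a→l is +11 — the shift increases by 1 each position. The shift increases by 1 at each position, starting from +8: 8, 9, 10, ….
For spark: s+8=a, p+9=y, a+10=k, r+11=c, k+12=w.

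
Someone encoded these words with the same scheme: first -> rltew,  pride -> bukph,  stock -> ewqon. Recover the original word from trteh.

It's a Vigenère-style cipher with numeric key [12,3,2]: position i shifts by key[i mod 3].
Decoding trteh: t−12=h, r−3=o, t−2=r, e−12=s, h−3=e.

horse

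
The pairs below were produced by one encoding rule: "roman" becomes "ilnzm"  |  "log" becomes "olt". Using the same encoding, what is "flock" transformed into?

Each pair mirrors across the alphabet (r↔i, o↔l, m↔n): positions sum to 25. Each letter is replaced by its mirror in the alphabet: a↔z, b↔y, c↔x, and so on (the Atbash cipher).
For flock: f↔u, l↔o, o↔l, c↔x, k↔p.

uolxp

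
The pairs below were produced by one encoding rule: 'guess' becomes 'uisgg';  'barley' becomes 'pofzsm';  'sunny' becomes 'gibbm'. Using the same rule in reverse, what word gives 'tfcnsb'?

frozen

Compare letters: g→u is +14, u→i is +14, e→s is +14 — a constant shift. Each letter is shifted forward by 14 in the alphabet (a Caesar shift of +14).
Reversing it on tfcnsb: t−14=f, f−14=r, c−14=o, n−14=z, s−14=e, b−14=n.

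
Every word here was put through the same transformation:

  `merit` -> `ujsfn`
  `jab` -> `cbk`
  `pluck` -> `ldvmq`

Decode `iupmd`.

cloth

The output letters match the input read backwards, each shifted +1: merit reversed is tirem. The word is reversed, then every letter is shifted forward by 1.
Undoing it on iupmd: shift back: i−1=h, u−1=t, p−1=o, m−1=l, d−1=c → htolc; then reverse → cloth.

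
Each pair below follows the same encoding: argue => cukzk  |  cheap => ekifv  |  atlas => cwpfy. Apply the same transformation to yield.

In argue: a→c is +2, r→u is +3, g→k is +4, u→z is +5 — the shift increases by 1 each position. The shift increases by 1 at each position, starting from +2: 2, 3, 4, ….
For yield: y+2=a, i+3=l, e+4=i, l+5=q, d+6=j.

aliqj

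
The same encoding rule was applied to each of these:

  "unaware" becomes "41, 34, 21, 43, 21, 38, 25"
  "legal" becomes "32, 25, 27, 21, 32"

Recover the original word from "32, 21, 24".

lad

u is letter #21 and maps to 41: an offset of 20. The number is (letter's place in the alphabet, a=1) + 20.
Reversing it on 32, 21, 24: 32→(32−20)÷1=12=l, 21→(21−20)÷1=1=a, 24→(24−20)÷1=4=d.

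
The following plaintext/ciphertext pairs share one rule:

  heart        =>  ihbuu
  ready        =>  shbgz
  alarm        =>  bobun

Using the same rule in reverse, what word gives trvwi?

A repeating key of period 2 is used — shifts +1, +3 over and over.
Reversing it on trvwi: t−1=s, r−3=o, v−1=u, w−3=t, i−1=h.

south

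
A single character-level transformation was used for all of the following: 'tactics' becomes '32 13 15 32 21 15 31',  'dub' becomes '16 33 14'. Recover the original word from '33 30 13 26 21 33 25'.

uranium

t is letter #20 and maps to 32: an offset of 12. Letters become their 1-based position plus 12 (so a→13, b→14, …).
Reversing it on 33 30 13 26 21 33 25: 33→(33−12)÷1=21=u, 30→(30−12)÷1=18=r, 13→(13−12)÷1=1=a, 26→(26−12)÷1=14=n, 21→(21−12)÷1=9=i, 33→(33−12)÷1=21=u, 25→(25−12)÷1=13=m.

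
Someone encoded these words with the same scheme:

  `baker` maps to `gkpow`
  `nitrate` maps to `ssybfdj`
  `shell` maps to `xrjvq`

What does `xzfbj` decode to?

spare

Shifts by position in baker: pos 0: b→g (+5), pos 1: a→k (+10), pos 2: k→p (+5), pos 3: e→o (+10) — repeating every 2. A repeating key of period 2 is used — shifts +5, +10 over and over.
Undoing it on xzfbj: x−5=s, z−10=p, f−5=a, b−10=r, j−5=e.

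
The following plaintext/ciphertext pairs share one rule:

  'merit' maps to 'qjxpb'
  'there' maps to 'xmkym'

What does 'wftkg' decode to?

In merit: m→q is +4, e→j is +5, r→x is +6, i→p is +7 — the shift increases by 1 each position. Each letter shifts forward by (position + 4), i.e. 4, 5, 6, … — the shift grows by one for each successive letter.
Decoding wftkg: w−4=s, f−5=a, t−6=n, k−7=d, g−8=y.

sandy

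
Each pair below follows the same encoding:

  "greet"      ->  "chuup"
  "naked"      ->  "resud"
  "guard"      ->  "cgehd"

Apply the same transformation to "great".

chuep

g(6)→c(2) and r(17)→h(7) fit y≡17x+4 (mod 26); the inverse of 17 mod 26 is 23. Treating letters as 0–25, the rule is x ↦ 17x + 4 (mod 26).
On great: g(6)→17·6+4≡2=c; r(17)→17·17+4≡7=h; e(4)→17·4+4≡20=u; a(0)→17·0+4≡4=e; t(19)→17·19+4≡15=p (all mod 26).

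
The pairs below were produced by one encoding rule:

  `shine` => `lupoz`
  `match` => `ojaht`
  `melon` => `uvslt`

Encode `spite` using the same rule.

The output letters match the input read backwards, each shifted +7: shine reversed is enihs. Read the word backwards and shift each letter +7.
Applying it to spite: reverse → etips; then shift: e+7=l, t+7=a, i+7=p, p+7=w, s+7=z.

lapwz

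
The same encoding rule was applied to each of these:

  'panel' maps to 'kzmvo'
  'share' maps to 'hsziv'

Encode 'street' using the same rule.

Each pair mirrors across the alphabet (p↔k, a↔z, n↔m): positions sum to 25. Letters are reflected about the middle of the alphabet (position → 25−position): Atbash.
Applying it to street: s↔h, t↔g, r↔i, e↔v, e↔v, t↔g.

hgivvg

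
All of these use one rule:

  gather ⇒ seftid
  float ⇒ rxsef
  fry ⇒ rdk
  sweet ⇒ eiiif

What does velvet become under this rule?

hixhif

The shift depends on letter class: consonant g→s is +12, but vowel a→e is +4. The rule splits by letter class: vowels +4, consonants +12.
For velvet: v(cons)+12=h, e(vowel)+4=i, l(cons)+12=x, v(cons)+12=h, e(vowel)+4=i, t(cons)+12=f.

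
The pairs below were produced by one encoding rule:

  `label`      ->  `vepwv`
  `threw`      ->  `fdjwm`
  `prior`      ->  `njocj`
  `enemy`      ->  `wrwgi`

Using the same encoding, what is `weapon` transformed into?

l(11)→v(21) and a(0)→e(4) fit y≡11x+4 (mod 26); the inverse of 11 mod 26 is 19. Each letter's alphabet position (a=0..z=25) is mapped through 11·x+4 mod 26 — an affine cipher.
Applying it to weapon: w(22)→11·22+4≡12=m; e(4)→11·4+4≡22=w; a(0)→11·0+4≡4=e; p(15)→11·15+4≡13=n; o(14)→11·14+4≡2=c; n(13)→11·13+4≡17=r (all mod 26).

mwencr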